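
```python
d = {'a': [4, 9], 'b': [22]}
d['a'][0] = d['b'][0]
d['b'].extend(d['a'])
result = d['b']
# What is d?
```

After line 1: d = {'a': [4, 9], 'b': [22]}
After line 2 (a[0] = b[0] = 22): d = {'a': [22, 9], 'b': [22]}
After line 3 (b.extend(a) appends [22, 9]): d = {'a': [22, 9], 'b': [22, 22, 9]}
After line 4: result = d['b'] = [22, 22, 9]

{'a': [22, 9], 'b': [22, 22, 9]}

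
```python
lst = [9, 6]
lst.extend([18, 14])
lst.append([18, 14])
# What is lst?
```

After line 1: lst = [9, 6]
After line 2 (extend unpacks [18, 14]): lst = [9, 6, 18, 14]
After line 3 (append adds [18, 14] as single element): lst = [9, 6, 18, 14, [18, 14]]

[9, 6, 18, 14, [18, 14]]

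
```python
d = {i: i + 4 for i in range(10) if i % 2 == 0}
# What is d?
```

{0: 4, 2: 6, 4: 8, 6: 10, 8: 12}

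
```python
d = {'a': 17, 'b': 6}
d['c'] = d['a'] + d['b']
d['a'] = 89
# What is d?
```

After line 1: d = {'a': 17, 'b': 6}
After line 2 (d['c'] = 17 + 6): d = {'a': 17, 'b': 6, 'c': 23}
After line 3: d = {'a': 89, 'b': 6, 'c': 23}

{'a': 89, 'b': 6, 'c': 23}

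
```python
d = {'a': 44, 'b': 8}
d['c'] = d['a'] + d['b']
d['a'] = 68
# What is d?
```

After line 1: d = {'a': 44, 'b': 8}
After line 2 (d['c'] = 44 + 8): d = {'a': 44, 'b': 8, 'c': 52}
After line 3: d = {'a': 68, 'b': 8, 'c': 52}

{'a': 68, 'b': 8, 'c': 52}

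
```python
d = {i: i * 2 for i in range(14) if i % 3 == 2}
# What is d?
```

{2: 4, 5: 10, 8: 16, 11: 22}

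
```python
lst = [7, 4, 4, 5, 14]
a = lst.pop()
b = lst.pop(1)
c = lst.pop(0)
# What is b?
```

After line 1: lst = [7, 4, 4, 5, 14]
After line 2 (pop() -> a = 14): lst = [7, 4, 4, 5]
After line 3 (pop(1) -> b = 4): lst = [7, 4, 5]
After line 4 (pop(0) -> c = 7): lst = [4, 5]

4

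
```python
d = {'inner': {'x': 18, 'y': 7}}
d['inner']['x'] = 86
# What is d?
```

After line 1: d = {'inner': {'x': 18, 'y': 7}}
After line 2 (inner x overwritten): d = {'inner': {'x': 86, 'y': 7}}

{'inner': {'x': 86, 'y': 7}}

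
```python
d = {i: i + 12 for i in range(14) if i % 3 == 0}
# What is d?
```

{0: 12, 3: 15, 6: 18, 9: 21, 12: 24}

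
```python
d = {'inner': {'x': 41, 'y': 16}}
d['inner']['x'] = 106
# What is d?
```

After line 1: d = {'inner': {'x': 41, 'y': 16}}
After line 2 (inner x overwritten): d = {'inner': {'x': 106, 'y': 16}}

{'inner': {'x': 106, 'y': 16}}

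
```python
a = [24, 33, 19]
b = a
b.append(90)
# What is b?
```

After line 1: a = [24, 33, 19]
After line 2 (b = a is an alias, same object): a = [24, 33, 19], b = [24, 33, 19]
After line 3 (b.append mutates the shared list): a = [24, 33, 19, 90], b = [24, 33, 19, 90]

[24, 33, 19, 90]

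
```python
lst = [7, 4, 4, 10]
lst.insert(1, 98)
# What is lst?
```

[7, 98, 4, 4, 10]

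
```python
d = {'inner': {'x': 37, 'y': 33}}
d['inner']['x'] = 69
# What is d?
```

After line 1: d = {'inner': {'x': 37, 'y': 33}}
After line 2 (inner x overwritten): d = {'inner': {'x': 69, 'y': 33}}

{'inner': {'x': 69, 'y': 33}}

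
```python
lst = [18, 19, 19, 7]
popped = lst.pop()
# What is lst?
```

[18, 19, 19]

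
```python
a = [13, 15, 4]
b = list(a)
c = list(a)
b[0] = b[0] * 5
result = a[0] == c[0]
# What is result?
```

After line 1: a = [13, 15, 4]
After line 2 (b = list(a), copy): a = [13, 15, 4], b = [13, 15, 4]
After line 3 (c = list(a) is a copy, new object): c = [13, 15, 4]
After line 4 (b[0] = 13 * 5 = 65; only b mutates (copy)): a = [13, 15, 4], b = [65, 15, 4], c = [13, 15, 4]
After line 5 (a[0] = 13, c[0] = 13; result = True)

True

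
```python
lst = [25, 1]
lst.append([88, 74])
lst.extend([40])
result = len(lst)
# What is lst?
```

After line 1: lst = [25, 1]
After line 2 (append adds [88, 74] as single element): lst = [25, 1, [88, 74]]
After line 3 (extend unpacks [40], adds 40): lst = [25, 1, [88, 74], 40]
After line 4: result = len(lst) = 4

[25, 1, [88, 74], 40]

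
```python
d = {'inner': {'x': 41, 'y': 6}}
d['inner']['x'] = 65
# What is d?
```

After line 1: d = {'inner': {'x': 41, 'y': 6}}
After line 2 (inner x overwritten): d = {'inner': {'x': 65, 'y': 6}}

{'inner': {'x': 65, 'y': 6}}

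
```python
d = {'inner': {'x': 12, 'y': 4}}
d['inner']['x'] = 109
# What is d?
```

After line 1: d = {'inner': {'x': 12, 'y': 4}}
After line 2 (inner x overwritten): d = {'inner': {'x': 109, 'y': 4}}

{'inner': {'x': 109, 'y': 4}}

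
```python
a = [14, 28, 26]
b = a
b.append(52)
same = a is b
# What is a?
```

After line 1: a = [14, 28, 26]
After line 2 (b = a is an alias, same object): a = [14, 28, 26], b = [14, 28, 26]
After line 3 (b.append mutates the shared list): a = [14, 28, 26, 52], b = [14, 28, 26, 52]
After line 4 (same = a is b; same object -> True): same = True

[14, 28, 26, 52]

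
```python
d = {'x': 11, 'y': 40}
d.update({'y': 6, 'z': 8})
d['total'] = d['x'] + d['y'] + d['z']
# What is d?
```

After line 1: d = {'x': 11, 'y': 40}
After line 2 (y overwritten, z added): d = {'x': 11, 'y': 6, 'z': 8}
After line 3 (total = 11 + 6 + 8 = 25): d = {'x': 11, 'y': 6, 'z': 8, 'total': 25}

{'x': 11, 'y': 6, 'z': 8, 'total': 25}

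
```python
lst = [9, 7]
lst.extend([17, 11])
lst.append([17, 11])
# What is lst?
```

After line 1: lst = [9, 7]
After line 2 (extend unpacks [17, 11]): lst = [9, 7, 17, 11]
After line 3 (append adds [17, 11] as single element): lst = [9, 7, 17, 11, [17, 11]]

[9, 7, 17, 11, [17, 11]]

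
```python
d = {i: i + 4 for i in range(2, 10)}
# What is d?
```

{2: 6, 3: 7, 4: 8, 5: 9, 6: 10, 7: 11, 8: 12, 9: 13}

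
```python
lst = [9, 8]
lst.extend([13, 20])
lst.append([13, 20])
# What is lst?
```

After line 1: lst = [9, 8]
After line 2 (extend unpacks [13, 20]): lst = [9, 8, 13, 20]
After line 3 (append adds [13, 20] as single element): lst = [9, 8, 13, 20, [13, 20]]

[9, 8, 13, 20, [13, 20]]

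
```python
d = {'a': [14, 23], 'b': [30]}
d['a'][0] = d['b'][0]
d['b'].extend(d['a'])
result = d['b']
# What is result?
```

After line 1: d = {'a': [14, 23], 'b': [30]}
After line 2 (a[0] = b[0] = 30): d = {'a': [30, 23], 'b': [30]}
After line 3 (b.extend(a) appends [30, 23]): d = {'a': [30, 23], 'b': [30, 30, 23]}
After line 4: result = d['b'] = [30, 30, 23]

[30, 30, 23]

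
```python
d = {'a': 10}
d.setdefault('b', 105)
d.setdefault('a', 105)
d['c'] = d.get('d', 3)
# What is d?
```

After line 1: d = {'a': 10}
After line 2 (setdefault adds 'b'=105): d = {'a': 10, 'b': 105}
After line 3 (setdefault 'a' no-op, already exists): d = {'a': 10, 'b': 105}
After line 4 (get('d', 3) returns default since 'd' not in d): d = {'a': 10, 'b': 105, 'c': 3}

{'a': 10, 'b': 105, 'c': 3}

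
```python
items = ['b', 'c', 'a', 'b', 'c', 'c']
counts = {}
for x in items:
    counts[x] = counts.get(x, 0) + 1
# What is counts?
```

Initial: counts = {}, items = ['b', 'c', 'a', 'b', 'c', 'c']
See 'b': counts = {'b': 1}
See 'c': counts = {'b': 1, 'c': 1}
See 'a': counts = {'b': 1, 'c': 1, 'a': 1}
See 'b': counts = {'b': 2, 'c': 1, 'a': 1}
See 'c': counts = {'b': 2, 'c': 2, 'a': 1}
See 'c': counts = {'b': 2, 'c': 3, 'a': 1}

{'b': 2, 'c': 3, 'a': 1}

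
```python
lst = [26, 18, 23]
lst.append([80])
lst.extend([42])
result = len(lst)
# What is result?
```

After line 1: lst = [26, 18, 23]
After line 2 (append adds [80] as single element): lst = [26, 18, 23, [80]]
After line 3 (extend unpacks [42], adds 42): lst = [26, 18, 23, [80], 42]
After line 4: result = len(lst) = 5

5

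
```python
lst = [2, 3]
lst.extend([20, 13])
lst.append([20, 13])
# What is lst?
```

After line 1: lst = [2, 3]
After line 2 (extend unpacks [20, 13]): lst = [2, 3, 20, 13]
After line 3 (append adds [20, 13] as single element): lst = [2, 3, 20, 13, [20, 13]]

[2, 3, 20, 13, [20, 13]]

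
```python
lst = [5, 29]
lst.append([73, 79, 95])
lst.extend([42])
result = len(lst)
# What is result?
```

After line 1: lst = [5, 29]
After line 2 (append adds [73, 79, 95] as single element): lst = [5, 29, [73, 79, 95]]
After line 3 (extend unpacks [42], adds 42): lst = [5, 29, [73, 79, 95], 42]
After line 4: result = len(lst) = 4

4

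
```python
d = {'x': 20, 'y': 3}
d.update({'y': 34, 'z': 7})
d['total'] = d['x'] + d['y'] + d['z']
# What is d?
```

After line 1: d = {'x': 20, 'y': 3}
After line 2 (y overwritten, z added): d = {'x': 20, 'y': 34, 'z': 7}
After line 3 (total = 20 + 34 + 7 = 61): d = {'x': 20, 'y': 34, 'z': 7, 'total': 61}

{'x': 20, 'y': 34, 'z': 7, 'total': 61}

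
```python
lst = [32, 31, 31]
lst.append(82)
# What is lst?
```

[32, 31, 31, 82]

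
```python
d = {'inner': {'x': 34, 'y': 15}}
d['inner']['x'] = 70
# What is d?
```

After line 1: d = {'inner': {'x': 34, 'y': 15}}
After line 2 (inner x overwritten): d = {'inner': {'x': 70, 'y': 15}}

{'inner': {'x': 70, 'y': 15}}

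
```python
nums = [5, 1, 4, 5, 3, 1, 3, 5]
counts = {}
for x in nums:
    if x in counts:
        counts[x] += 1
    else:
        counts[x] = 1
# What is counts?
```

Initial: counts = {}, nums = [5, 1, 4, 5, 3, 1, 3, 5]
See 5: counts = {5: 1}
See 1: counts = {5: 1, 1: 1}
See 4: counts = {5: 1, 1: 1, 4: 1}
See 5: counts = {5: 2, 1: 1, 4: 1}
See 3: counts = {5: 2, 1: 1, 4: 1, 3: 1}
See 1: counts = {5: 2, 1: 2, 4: 1, 3: 1}
See 3: counts = {5: 2, 1: 2, 4: 1, 3: 2}
See 5: counts = {5: 3, 1: 2, 4: 1, 3: 2}

{5: 3, 1: 2, 4: 1, 3: 2}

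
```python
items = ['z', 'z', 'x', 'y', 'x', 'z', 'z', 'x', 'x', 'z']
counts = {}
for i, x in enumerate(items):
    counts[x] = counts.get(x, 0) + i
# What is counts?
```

Initial: counts = {}, items = ['z', 'z', 'x', 'y', 'x', 'z', 'z', 'x', 'x', 'z']
i=0, x='z': counts = {'z': 0}
i=1, x='z': counts = {'z': 1}
i=2, x='x': counts = {'z': 1, 'x': 2}
i=3, x='y': counts = {'z': 1, 'x': 2, 'y': 3}
i=4, x='x': counts = {'z': 1, 'x': 6, 'y': 3}
i=5, x='z': counts = {'z': 6, 'x': 6, 'y': 3}
i=6, x='z': counts = {'z': 12, 'x': 6, 'y': 3}
i=7, x='x': counts = {'z': 12, 'x': 13, 'y': 3}
i=8, x='x': counts = {'z': 12, 'x': 21, 'y': 3}
i=9, x='z': counts = {'z': 21, 'x': 21, 'y': 3}

{'z': 21, 'x': 21, 'y': 3}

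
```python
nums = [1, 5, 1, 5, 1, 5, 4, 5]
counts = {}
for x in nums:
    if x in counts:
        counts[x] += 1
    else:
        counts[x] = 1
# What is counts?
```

Initial: counts = {}, nums = [1, 5, 1, 5, 1, 5, 4, 5]
See 1: counts = {1: 1}
See 5: counts = {1: 1, 5: 1}
See 1: counts = {1: 2, 5: 1}
See 5: counts = {1: 2, 5: 2}
See 1: counts = {1: 3, 5: 2}
See 5: counts = {1: 3, 5: 3}
See 4: counts = {1: 3, 5: 3, 4: 1}
See 5: counts = {1: 3, 5: 4, 4: 1}

{1: 3, 5: 4, 4: 1}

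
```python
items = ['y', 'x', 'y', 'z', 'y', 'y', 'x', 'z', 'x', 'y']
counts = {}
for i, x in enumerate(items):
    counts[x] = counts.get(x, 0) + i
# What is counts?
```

Initial: counts = {}, items = ['y', 'x', 'y', 'z', 'y', 'y', 'x', 'z', 'x', 'y']
i=0, x='y': counts = {'y': 0}
i=1, x='x': counts = {'y': 0, 'x': 1}
i=2, x='y': counts = {'y': 2, 'x': 1}
i=3, x='z': counts = {'y': 2, 'x': 1, 'z': 3}
i=4, x='y': counts = {'y': 6, 'x': 1, 'z': 3}
i=5, x='y': counts = {'y': 11, 'x': 1, 'z': 3}
i=6, x='x': counts = {'y': 11, 'x': 7, 'z': 3}
i=7, x='z': counts = {'y': 11, 'x': 7, 'z': 10}
i=8, x='x': counts = {'y': 11, 'x': 15, 'z': 10}
i=9, x='y': counts = {'y': 20, 'x': 15, 'z': 10}

{'y': 20, 'x': 15, 'z': 10}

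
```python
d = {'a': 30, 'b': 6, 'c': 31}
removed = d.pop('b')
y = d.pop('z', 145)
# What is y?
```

After line 1: d = {'a': 30, 'b': 6, 'c': 31}
After line 2 (pop 'b' returns 6): d = {'a': 30, 'c': 31}, removed = 6
After line 3 (pop 'z' missing, returns default 145): d = {'a': 30, 'c': 31}, y = 145

145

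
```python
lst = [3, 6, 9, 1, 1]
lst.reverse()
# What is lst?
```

[1, 1, 9, 6, 3]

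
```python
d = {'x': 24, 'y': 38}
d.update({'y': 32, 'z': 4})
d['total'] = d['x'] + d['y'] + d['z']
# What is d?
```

After line 1: d = {'x': 24, 'y': 38}
After line 2 (y overwritten, z added): d = {'x': 24, 'y': 32, 'z': 4}
After line 3 (total = 24 + 32 + 4 = 60): d = {'x': 24, 'y': 32, 'z': 4, 'total': 60}

{'x': 24, 'y': 32, 'z': 4, 'total': 60}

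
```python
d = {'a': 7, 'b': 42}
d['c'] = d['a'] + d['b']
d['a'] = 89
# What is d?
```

After line 1: d = {'a': 7, 'b': 42}
After line 2 (d['c'] = 7 + 42): d = {'a': 7, 'b': 42, 'c': 49}
After line 3: d = {'a': 89, 'b': 42, 'c': 49}

{'a': 89, 'b': 42, 'c': 49}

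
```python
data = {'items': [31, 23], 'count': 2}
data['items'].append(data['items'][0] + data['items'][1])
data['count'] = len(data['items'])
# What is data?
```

After line 1: data = {'items': [31, 23], 'count': 2}
After line 2 (append 31 + 23 = 54): data = {'items': [31, 23, 54], 'count': 2}
After line 3 (count = len(items) = 3): data = {'items': [31, 23, 54], 'count': 3}

{'items': [31, 23, 54], 'count': 3}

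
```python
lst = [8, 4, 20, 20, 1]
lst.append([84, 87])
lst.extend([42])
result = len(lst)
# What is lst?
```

After line 1: lst = [8, 4, 20, 20, 1]
After line 2 (append adds [84, 87] as single element): lst = [8, 4, 20, 20, 1, [84, 87]]
After line 3 (extend unpacks [42], adds 42): lst = [8, 4, 20, 20, 1, [84, 87], 42]
After line 4: result = len(lst) = 7

[8, 4, 20, 20, 1, [84, 87], 42]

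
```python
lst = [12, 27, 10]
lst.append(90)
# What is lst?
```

[12, 27, 10, 90]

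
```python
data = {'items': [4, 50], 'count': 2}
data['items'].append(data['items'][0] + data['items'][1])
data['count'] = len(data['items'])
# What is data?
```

After line 1: data = {'items': [4, 50], 'count': 2}
After line 2 (append 4 + 50 = 54): data = {'items': [4, 50, 54], 'count': 2}
After line 3 (count = len(items) = 3): data = {'items': [4, 50, 54], 'count': 3}

{'items': [4, 50, 54], 'count': 3}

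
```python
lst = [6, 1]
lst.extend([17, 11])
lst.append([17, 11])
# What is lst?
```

After line 1: lst = [6, 1]
After line 2 (extend unpacks [17, 11]): lst = [6, 1, 17, 11]
After line 3 (append adds [17, 11] as single element): lst = [6, 1, 17, 11, [17, 11]]

[6, 1, 17, 11, [17, 11]]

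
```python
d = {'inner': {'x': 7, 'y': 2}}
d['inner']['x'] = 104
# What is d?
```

After line 1: d = {'inner': {'x': 7, 'y': 2}}
After line 2 (inner x overwritten): d = {'inner': {'x': 104, 'y': 2}}

{'inner': {'x': 104, 'y': 2}}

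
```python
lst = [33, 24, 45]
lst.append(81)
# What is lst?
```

[33, 24, 45, 81]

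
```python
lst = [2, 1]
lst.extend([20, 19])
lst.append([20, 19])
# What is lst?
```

After line 1: lst = [2, 1]
After line 2 (extend unpacks [20, 19]): lst = [2, 1, 20, 19]
After line 3 (append adds [20, 19] as single element): lst = [2, 1, 20, 19, [20, 19]]

[2, 1, 20, 19, [20, 19]]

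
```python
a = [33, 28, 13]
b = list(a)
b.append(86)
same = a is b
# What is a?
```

After line 1: a = [33, 28, 13]
After line 2 (b = list(a) is a shallow copy, new object): a = [33, 28, 13], b = [33, 28, 13]
After line 3 (append only mutates b): a = [33, 28, 13], b = [33, 28, 13, 86]
After line 4 (same = a is b; different objects -> False): same = False

[33, 28, 13]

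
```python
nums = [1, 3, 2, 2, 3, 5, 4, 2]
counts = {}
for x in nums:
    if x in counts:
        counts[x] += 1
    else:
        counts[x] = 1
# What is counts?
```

Initial: counts = {}, nums = [1, 3, 2, 2, 3, 5, 4, 2]
See 1: counts = {1: 1}
See 3: counts = {1: 1, 3: 1}
See 2: counts = {1: 1, 3: 1, 2: 1}
See 2: counts = {1: 1, 3: 1, 2: 2}
See 3: counts = {1: 1, 3: 2, 2: 2}
See 5: counts = {1: 1, 3: 2, 2: 2, 5: 1}
See 4: counts = {1: 1, 3: 2, 2: 2, 5: 1, 4: 1}
See 2: counts = {1: 1, 3: 2, 2: 3, 5: 1, 4: 1}

{1: 1, 3: 2, 2: 3, 5: 1, 4: 1}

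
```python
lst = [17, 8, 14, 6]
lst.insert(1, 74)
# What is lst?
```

[17, 74, 8, 14, 6]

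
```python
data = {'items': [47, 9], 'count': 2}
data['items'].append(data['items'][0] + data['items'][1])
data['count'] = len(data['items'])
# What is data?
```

After line 1: data = {'items': [47, 9], 'count': 2}
After line 2 (append 47 + 9 = 56): data = {'items': [47, 9, 56], 'count': 2}
After line 3 (count = len(items) = 3): data = {'items': [47, 9, 56], 'count': 3}

{'items': [47, 9, 56], 'count': 3}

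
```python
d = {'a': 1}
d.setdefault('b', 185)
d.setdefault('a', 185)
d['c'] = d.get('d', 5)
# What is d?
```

After line 1: d = {'a': 1}
After line 2 (setdefault adds 'b'=185): d = {'a': 1, 'b': 185}
After line 3 (setdefault 'a' no-op, already exists): d = {'a': 1, 'b': 185}
After line 4 (get('d', 5) returns default since 'd' not in d): d = {'a': 1, 'b': 185, 'c': 5}

{'a': 1, 'b': 185, 'c': 5}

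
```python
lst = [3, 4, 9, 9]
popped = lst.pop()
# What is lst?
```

[3, 4, 9]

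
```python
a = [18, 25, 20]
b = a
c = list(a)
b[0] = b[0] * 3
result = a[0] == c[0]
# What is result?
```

After line 1: a = [18, 25, 20]
After line 2 (b = a, alias): a = [18, 25, 20], b = [18, 25, 20]
After line 3 (c = list(a) is a copy, new object): c = [18, 25, 20]
After line 4 (b[0] = 18 * 3 = 54; mutates shared a/b): a = b = [54, 25, 20], c = [18, 25, 20]
After line 5 (a[0] = 54, c[0] = 18; result = False)

False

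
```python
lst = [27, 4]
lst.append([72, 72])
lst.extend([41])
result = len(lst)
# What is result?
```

After line 1: lst = [27, 4]
After line 2 (append adds [72, 72] as single element): lst = [27, 4, [72, 72]]
After line 3 (extend unpacks [41], adds 41): lst = [27, 4, [72, 72], 41]
After line 4: result = len(lst) = 4

4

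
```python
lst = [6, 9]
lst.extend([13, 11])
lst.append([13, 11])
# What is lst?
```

After line 1: lst = [6, 9]
After line 2 (extend unpacks [13, 11]): lst = [6, 9, 13, 11]
After line 3 (append adds [13, 11] as single element): lst = [6, 9, 13, 11, [13, 11]]

[6, 9, 13, 11, [13, 11]]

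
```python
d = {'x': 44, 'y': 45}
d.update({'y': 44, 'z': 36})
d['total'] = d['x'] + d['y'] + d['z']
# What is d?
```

After line 1: d = {'x': 44, 'y': 45}
After line 2 (y overwritten, z added): d = {'x': 44, 'y': 44, 'z': 36}
After line 3 (total = 44 + 44 + 36 = 124): d = {'x': 44, 'y': 44, 'z': 36, 'total': 124}

{'x': 44, 'y': 44, 'z': 36, 'total': 124}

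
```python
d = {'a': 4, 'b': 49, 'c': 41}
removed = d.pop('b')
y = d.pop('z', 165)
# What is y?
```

After line 1: d = {'a': 4, 'b': 49, 'c': 41}
After line 2 (pop 'b' returns 49): d = {'a': 4, 'c': 41}, removed = 49
After line 3 (pop 'z' missing, returns default 165): d = {'a': 4, 'c': 41}, y = 165

165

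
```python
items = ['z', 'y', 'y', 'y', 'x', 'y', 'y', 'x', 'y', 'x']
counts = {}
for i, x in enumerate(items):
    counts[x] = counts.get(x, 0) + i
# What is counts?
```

Initial: counts = {}, items = ['z', 'y', 'y', 'y', 'x', 'y', 'y', 'x', 'y', 'x']
i=0, x='z': counts = {'z': 0}
i=1, x='y': counts = {'z': 0, 'y': 1}
i=2, x='y': counts = {'z': 0, 'y': 3}
i=3, x='y': counts = {'z': 0, 'y': 6}
i=4, x='x': counts = {'z': 0, 'y': 6, 'x': 4}
i=5, x='y': counts = {'z': 0, 'y': 11, 'x': 4}
i=6, x='y': counts = {'z': 0, 'y': 17, 'x': 4}
i=7, x='x': counts = {'z': 0, 'y': 17, 'x': 11}
i=8, x='y': counts = {'z': 0, 'y': 25, 'x': 11}
i=9, x='x': counts = {'z': 0, 'y': 25, 'x': 20}

{'z': 0, 'y': 25, 'x': 20}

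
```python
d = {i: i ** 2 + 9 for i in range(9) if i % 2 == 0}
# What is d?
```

{0: 9, 2: 13, 4: 25, 6: 45, 8: 73}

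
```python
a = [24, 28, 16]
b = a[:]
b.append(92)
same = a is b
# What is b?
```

After line 1: a = [24, 28, 16]
After line 2 (b = a[:] is a shallow copy, new object): a = [24, 28, 16], b = [24, 28, 16]
After line 3 (append only mutates b): a = [24, 28, 16], b = [24, 28, 16, 92]
After line 4 (same = a is b; different objects -> False): same = False

[24, 28, 16, 92]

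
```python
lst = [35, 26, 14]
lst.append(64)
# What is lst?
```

[35, 26, 14, 64]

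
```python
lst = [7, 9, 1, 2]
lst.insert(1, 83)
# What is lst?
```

[7, 83, 9, 1, 2]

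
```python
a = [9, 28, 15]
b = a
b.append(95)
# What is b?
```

After line 1: a = [9, 28, 15]
After line 2 (b = a is an alias, same object): a = [9, 28, 15], b = [9, 28, 15]
After line 3 (b.append mutates the shared list): a = [9, 28, 15, 95], b = [9, 28, 15, 95]

[9, 28, 15, 95]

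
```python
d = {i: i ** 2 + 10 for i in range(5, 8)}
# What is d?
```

{5: 35, 6: 46, 7: 59}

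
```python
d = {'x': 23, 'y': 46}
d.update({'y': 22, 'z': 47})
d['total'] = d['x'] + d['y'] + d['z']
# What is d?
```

After line 1: d = {'x': 23, 'y': 46}
After line 2 (y overwritten, z added): d = {'x': 23, 'y': 22, 'z': 47}
After line 3 (total = 23 + 22 + 47 = 92): d = {'x': 23, 'y': 22, 'z': 47, 'total': 92}

{'x': 23, 'y': 22, 'z': 47, 'total': 92}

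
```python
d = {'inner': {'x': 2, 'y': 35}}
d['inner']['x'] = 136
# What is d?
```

After line 1: d = {'inner': {'x': 2, 'y': 35}}
After line 2 (inner x overwritten): d = {'inner': {'x': 136, 'y': 35}}

{'inner': {'x': 136, 'y': 35}}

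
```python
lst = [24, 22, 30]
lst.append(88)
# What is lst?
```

[24, 22, 30, 88]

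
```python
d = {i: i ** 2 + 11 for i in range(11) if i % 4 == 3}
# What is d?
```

{3: 20, 7: 60}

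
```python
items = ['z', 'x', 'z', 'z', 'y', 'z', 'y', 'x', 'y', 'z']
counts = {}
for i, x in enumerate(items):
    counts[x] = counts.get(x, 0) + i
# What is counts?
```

Initial: counts = {}, items = ['z', 'x', 'z', 'z', 'y', 'z', 'y', 'x', 'y', 'z']
i=0, x='z': counts = {'z': 0}
i=1, x='x': counts = {'z': 0, 'x': 1}
i=2, x='z': counts = {'z': 2, 'x': 1}
i=3, x='z': counts = {'z': 5, 'x': 1}
i=4, x='y': counts = {'z': 5, 'x': 1, 'y': 4}
i=5, x='z': counts = {'z': 10, 'x': 1, 'y': 4}
i=6, x='y': counts = {'z': 10, 'x': 1, 'y': 10}
i=7, x='x': counts = {'z': 10, 'x': 8, 'y': 10}
i=8, x='y': counts = {'z': 10, 'x': 8, 'y': 18}
i=9, x='z': counts = {'z': 19, 'x': 8, 'y': 18}

{'z': 19, 'x': 8, 'y': 18}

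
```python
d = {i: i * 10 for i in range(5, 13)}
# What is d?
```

{5: 50, 6: 60, 7: 70, 8: 80, 9: 90, 10: 100, 11: 110, 12: 120}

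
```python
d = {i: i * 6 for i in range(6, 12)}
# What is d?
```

{6: 36, 7: 42, 8: 48, 9: 54, 10: 60, 11: 66}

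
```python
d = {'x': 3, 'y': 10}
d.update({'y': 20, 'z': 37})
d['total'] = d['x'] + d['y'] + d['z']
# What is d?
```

After line 1: d = {'x': 3, 'y': 10}
After line 2 (y overwritten, z added): d = {'x': 3, 'y': 20, 'z': 37}
After line 3 (total = 3 + 20 + 37 = 60): d = {'x': 3, 'y': 20, 'z': 37, 'total': 60}

{'x': 3, 'y': 20, 'z': 37, 'total': 60}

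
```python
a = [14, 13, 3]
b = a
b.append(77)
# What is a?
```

After line 1: a = [14, 13, 3]
After line 2 (b = a is an alias, same object): a = [14, 13, 3], b = [14, 13, 3]
After line 3 (b.append mutates the shared list): a = [14, 13, 3, 77], b = [14, 13, 3, 77]

[14, 13, 3, 77]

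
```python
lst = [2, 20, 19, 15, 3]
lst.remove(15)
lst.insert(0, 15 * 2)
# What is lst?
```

After line 1: lst = [2, 20, 19, 15, 3]
After line 2 (remove first 15): lst = [2, 20, 19, 3]
After line 3 (insert 30 at index 0): lst = [30, 2, 20, 19, 3]

[30, 2, 20, 19, 3]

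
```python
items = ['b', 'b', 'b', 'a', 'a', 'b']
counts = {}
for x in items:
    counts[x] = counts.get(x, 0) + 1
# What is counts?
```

Initial: counts = {}, items = ['b', 'b', 'b', 'a', 'a', 'b']
See 'b': counts = {'b': 1}
See 'b': counts = {'b': 2}
See 'b': counts = {'b': 3}
See 'a': counts = {'b': 3, 'a': 1}
See 'a': counts = {'b': 3, 'a': 2}
See 'b': counts = {'b': 4, 'a': 2}

{'b': 4, 'a': 2}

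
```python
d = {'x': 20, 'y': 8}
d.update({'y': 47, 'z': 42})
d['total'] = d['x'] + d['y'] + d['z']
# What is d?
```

After line 1: d = {'x': 20, 'y': 8}
After line 2 (y overwritten, z added): d = {'x': 20, 'y': 47, 'z': 42}
After line 3 (total = 20 + 47 + 42 = 109): d = {'x': 20, 'y': 47, 'z': 42, 'total': 109}

{'x': 20, 'y': 47, 'z': 42, 'total': 109}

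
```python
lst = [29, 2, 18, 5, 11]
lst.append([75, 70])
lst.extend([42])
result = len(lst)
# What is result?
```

After line 1: lst = [29, 2, 18, 5, 11]
After line 2 (append adds [75, 70] as single element): lst = [29, 2, 18, 5, 11, [75, 70]]
After line 3 (extend unpacks [42], adds 42): lst = [29, 2, 18, 5, 11, [75, 70], 42]
After line 4: result = len(lst) = 7

7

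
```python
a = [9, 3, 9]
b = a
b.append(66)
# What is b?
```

After line 1: a = [9, 3, 9]
After line 2 (b = a is an alias, same object): a = [9, 3, 9], b = [9, 3, 9]
After line 3 (b.append mutates the shared list): a = [9, 3, 9, 66], b = [9, 3, 9, 66]

[9, 3, 9, 66]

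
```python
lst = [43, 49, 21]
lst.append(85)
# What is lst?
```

[43, 49, 21, 85]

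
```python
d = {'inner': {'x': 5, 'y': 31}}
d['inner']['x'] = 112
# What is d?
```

After line 1: d = {'inner': {'x': 5, 'y': 31}}
After line 2 (inner x overwritten): d = {'inner': {'x': 112, 'y': 31}}

{'inner': {'x': 112, 'y': 31}}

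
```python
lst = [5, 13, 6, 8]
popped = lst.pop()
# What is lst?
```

[5, 13, 6]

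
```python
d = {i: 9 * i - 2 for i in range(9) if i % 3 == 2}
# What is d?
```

{2: 16, 5: 43, 8: 70}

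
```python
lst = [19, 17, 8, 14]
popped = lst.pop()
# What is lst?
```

[19, 17, 8]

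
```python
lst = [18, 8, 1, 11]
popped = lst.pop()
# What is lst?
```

[18, 8, 1]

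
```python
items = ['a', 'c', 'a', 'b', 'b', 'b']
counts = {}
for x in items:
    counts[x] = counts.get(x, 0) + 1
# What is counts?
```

Initial: counts = {}, items = ['a', 'c', 'a', 'b', 'b', 'b']
See 'a': counts = {'a': 1}
See 'c': counts = {'a': 1, 'c': 1}
See 'a': counts = {'a': 2, 'c': 1}
See 'b': counts = {'a': 2, 'c': 1, 'b': 1}
See 'b': counts = {'a': 2, 'c': 1, 'b': 2}
See 'b': counts = {'a': 2, 'c': 1, 'b': 3}

{'a': 2, 'c': 1, 'b': 3}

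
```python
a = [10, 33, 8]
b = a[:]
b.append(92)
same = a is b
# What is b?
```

After line 1: a = [10, 33, 8]
After line 2 (b = a[:] is a shallow copy, new object): a = [10, 33, 8], b = [10, 33, 8]
After line 3 (append only mutates b): a = [10, 33, 8], b = [10, 33, 8, 92]
After line 4 (same = a is b; different objects -> False): same = False

[10, 33, 8, 92]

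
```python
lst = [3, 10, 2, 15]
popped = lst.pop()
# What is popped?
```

15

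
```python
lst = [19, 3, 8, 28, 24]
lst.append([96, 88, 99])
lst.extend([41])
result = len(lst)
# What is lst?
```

After line 1: lst = [19, 3, 8, 28, 24]
After line 2 (append adds [96, 88, 99] as single element): lst = [19, 3, 8, 28, 24, [96, 88, 99]]
After line 3 (extend unpacks [41], adds 41): lst = [19, 3, 8, 28, 24, [96, 88, 99], 41]
After line 4: result = len(lst) = 7

[19, 3, 8, 28, 24, [96, 88, 99], 41]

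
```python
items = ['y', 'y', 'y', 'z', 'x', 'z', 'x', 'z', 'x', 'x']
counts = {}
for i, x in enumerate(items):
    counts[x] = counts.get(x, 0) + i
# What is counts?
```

Initial: counts = {}, items = ['y', 'y', 'y', 'z', 'x', 'z', 'x', 'z', 'x', 'x']
i=0, x='y': counts = {'y': 0}
i=1, x='y': counts = {'y': 1}
i=2, x='y': counts = {'y': 3}
i=3, x='z': counts = {'y': 3, 'z': 3}
i=4, x='x': counts = {'y': 3, 'z': 3, 'x': 4}
i=5, x='z': counts = {'y': 3, 'z': 8, 'x': 4}
i=6, x='x': counts = {'y': 3, 'z': 8, 'x': 10}
i=7, x='z': counts = {'y': 3, 'z': 15, 'x': 10}
i=8, x='x': counts = {'y': 3, 'z': 15, 'x': 18}
i=9, x='x': counts = {'y': 3, 'z': 15, 'x': 27}

{'y': 3, 'z': 15, 'x': 27}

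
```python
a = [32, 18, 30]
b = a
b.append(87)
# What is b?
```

After line 1: a = [32, 18, 30]
After line 2 (b = a is an alias, same object): a = [32, 18, 30], b = [32, 18, 30]
After line 3 (b.append mutates the shared list): a = [32, 18, 30, 87], b = [32, 18, 30, 87]

[32, 18, 30, 87]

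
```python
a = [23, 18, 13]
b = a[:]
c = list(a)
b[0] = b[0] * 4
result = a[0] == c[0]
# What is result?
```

After line 1: a = [23, 18, 13]
After line 2 (b = a[:], copy): a = [23, 18, 13], b = [23, 18, 13]
After line 3 (c = list(a) is a copy, new object): c = [23, 18, 13]
After line 4 (b[0] = 23 * 4 = 92; only b mutates (copy)): a = [23, 18, 13], b = [92, 18, 13], c = [23, 18, 13]
After line 5 (a[0] = 23, c[0] = 23; result = True)

True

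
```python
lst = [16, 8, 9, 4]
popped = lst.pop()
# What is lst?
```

[16, 8, 9]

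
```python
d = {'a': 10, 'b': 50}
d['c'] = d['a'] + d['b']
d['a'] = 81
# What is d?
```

After line 1: d = {'a': 10, 'b': 50}
After line 2 (d['c'] = 10 + 50): d = {'a': 10, 'b': 50, 'c': 60}
After line 3: d = {'a': 81, 'b': 50, 'c': 60}

{'a': 81, 'b': 50, 'c': 60}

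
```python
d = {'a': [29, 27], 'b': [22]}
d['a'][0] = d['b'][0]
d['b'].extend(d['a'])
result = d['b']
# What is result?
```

After line 1: d = {'a': [29, 27], 'b': [22]}
After line 2 (a[0] = b[0] = 22): d = {'a': [22, 27], 'b': [22]}
After line 3 (b.extend(a) appends [22, 27]): d = {'a': [22, 27], 'b': [22, 22, 27]}
After line 4: result = d['b'] = [22, 22, 27]

[22, 22, 27]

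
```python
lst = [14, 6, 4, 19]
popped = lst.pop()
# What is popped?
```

19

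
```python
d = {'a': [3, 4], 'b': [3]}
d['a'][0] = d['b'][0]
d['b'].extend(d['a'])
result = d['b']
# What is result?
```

After line 1: d = {'a': [3, 4], 'b': [3]}
After line 2 (a[0] = b[0] = 3): d = {'a': [3, 4], 'b': [3]}
After line 3 (b.extend(a) appends [3, 4]): d = {'a': [3, 4], 'b': [3, 3, 4]}
After line 4: result = d['b'] = [3, 3, 4]

[3, 3, 4]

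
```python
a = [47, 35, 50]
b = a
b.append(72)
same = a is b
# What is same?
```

After line 1: a = [47, 35, 50]
After line 2 (b = a is an alias, same object): a = [47, 35, 50], b = [47, 35, 50]
After line 3 (b.append mutates the shared list): a = [47, 35, 50, 72], b = [47, 35, 50, 72]
After line 4 (same = a is b; same object -> True): same = True

True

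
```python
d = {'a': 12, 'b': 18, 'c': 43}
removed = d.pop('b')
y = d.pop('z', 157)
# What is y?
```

After line 1: d = {'a': 12, 'b': 18, 'c': 43}
After line 2 (pop 'b' returns 18): d = {'a': 12, 'c': 43}, removed = 18
After line 3 (pop 'z' missing, returns default 157): d = {'a': 12, 'c': 43}, y = 157

157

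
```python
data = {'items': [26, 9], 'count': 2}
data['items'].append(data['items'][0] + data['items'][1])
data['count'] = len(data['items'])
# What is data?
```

After line 1: data = {'items': [26, 9], 'count': 2}
After line 2 (append 26 + 9 = 35): data = {'items': [26, 9, 35], 'count': 2}
After line 3 (count = len(items) = 3): data = {'items': [26, 9, 35], 'count': 3}

{'items': [26, 9, 35], 'count': 3}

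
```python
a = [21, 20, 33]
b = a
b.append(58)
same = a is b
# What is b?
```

After line 1: a = [21, 20, 33]
After line 2 (b = a is an alias, same object): a = [21, 20, 33], b = [21, 20, 33]
After line 3 (b.append mutates the shared list): a = [21, 20, 33, 58], b = [21, 20, 33, 58]
After line 4 (same = a is b; same object -> True): same = True

[21, 20, 33, 58]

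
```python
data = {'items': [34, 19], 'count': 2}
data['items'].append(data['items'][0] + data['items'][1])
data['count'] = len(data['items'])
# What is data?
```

After line 1: data = {'items': [34, 19], 'count': 2}
After line 2 (append 34 + 19 = 53): data = {'items': [34, 19, 53], 'count': 2}
After line 3 (count = len(items) = 3): data = {'items': [34, 19, 53], 'count': 3}

{'items': [34, 19, 53], 'count': 3}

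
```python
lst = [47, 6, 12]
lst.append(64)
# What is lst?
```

[47, 6, 12, 64]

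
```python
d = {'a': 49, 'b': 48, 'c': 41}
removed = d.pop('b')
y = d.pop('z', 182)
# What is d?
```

After line 1: d = {'a': 49, 'b': 48, 'c': 41}
After line 2 (pop 'b' returns 48): d = {'a': 49, 'c': 41}, removed = 48
After line 3 (pop 'z' missing, returns default 182): d = {'a': 49, 'c': 41}, y = 182

{'a': 49, 'c': 41}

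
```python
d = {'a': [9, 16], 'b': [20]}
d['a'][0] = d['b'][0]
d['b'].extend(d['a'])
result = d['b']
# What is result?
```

After line 1: d = {'a': [9, 16], 'b': [20]}
After line 2 (a[0] = b[0] = 20): d = {'a': [20, 16], 'b': [20]}
After line 3 (b.extend(a) appends [20, 16]): d = {'a': [20, 16], 'b': [20, 20, 16]}
After line 4: result = d['b'] = [20, 20, 16]

[20, 20, 16]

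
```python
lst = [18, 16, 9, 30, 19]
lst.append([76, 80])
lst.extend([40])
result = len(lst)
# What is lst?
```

After line 1: lst = [18, 16, 9, 30, 19]
After line 2 (append adds [76, 80] as single element): lst = [18, 16, 9, 30, 19, [76, 80]]
After line 3 (extend unpacks [40], adds 40): lst = [18, 16, 9, 30, 19, [76, 80], 40]
After line 4: result = len(lst) = 7

[18, 16, 9, 30, 19, [76, 80], 40]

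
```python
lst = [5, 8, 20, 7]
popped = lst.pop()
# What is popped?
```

7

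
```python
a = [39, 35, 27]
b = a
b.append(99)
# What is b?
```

After line 1: a = [39, 35, 27]
After line 2 (b = a is an alias, same object): a = [39, 35, 27], b = [39, 35, 27]
After line 3 (b.append mutates the shared list): a = [39, 35, 27, 99], b = [39, 35, 27, 99]

[39, 35, 27, 99]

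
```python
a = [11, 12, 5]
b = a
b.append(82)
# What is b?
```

After line 1: a = [11, 12, 5]
After line 2 (b = a is an alias, same object): a = [11, 12, 5], b = [11, 12, 5]
After line 3 (b.append mutates the shared list): a = [11, 12, 5, 82], b = [11, 12, 5, 82]

[11, 12, 5, 82]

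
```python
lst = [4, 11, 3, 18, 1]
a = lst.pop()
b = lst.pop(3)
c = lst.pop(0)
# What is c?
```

After line 1: lst = [4, 11, 3, 18, 1]
After line 2 (pop() -> a = 1): lst = [4, 11, 3, 18]
After line 3 (pop(3) -> b = 18): lst = [4, 11, 3]
After line 4 (pop(0) -> c = 4): lst = [11, 3]

4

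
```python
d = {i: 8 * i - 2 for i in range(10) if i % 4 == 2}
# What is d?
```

{2: 14, 6: 46}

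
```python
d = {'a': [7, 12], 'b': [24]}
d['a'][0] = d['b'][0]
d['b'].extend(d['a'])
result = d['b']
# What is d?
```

After line 1: d = {'a': [7, 12], 'b': [24]}
After line 2 (a[0] = b[0] = 24): d = {'a': [24, 12], 'b': [24]}
After line 3 (b.extend(a) appends [24, 12]): d = {'a': [24, 12], 'b': [24, 24, 12]}
After line 4: result = d['b'] = [24, 24, 12]

{'a': [24, 12], 'b': [24, 24, 12]}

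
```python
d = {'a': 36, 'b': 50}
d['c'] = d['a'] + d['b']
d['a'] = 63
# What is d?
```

After line 1: d = {'a': 36, 'b': 50}
After line 2 (d['c'] = 36 + 50): d = {'a': 36, 'b': 50, 'c': 86}
After line 3: d = {'a': 63, 'b': 50, 'c': 86}

{'a': 63, 'b': 50, 'c': 86}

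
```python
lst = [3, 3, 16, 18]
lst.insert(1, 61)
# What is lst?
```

[3, 61, 3, 16, 18]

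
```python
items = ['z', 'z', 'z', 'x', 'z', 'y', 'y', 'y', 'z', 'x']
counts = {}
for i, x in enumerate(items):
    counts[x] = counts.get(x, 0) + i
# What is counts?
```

Initial: counts = {}, items = ['z', 'z', 'z', 'x', 'z', 'y', 'y', 'y', 'z', 'x']
i=0, x='z': counts = {'z': 0}
i=1, x='z': counts = {'z': 1}
i=2, x='z': counts = {'z': 3}
i=3, x='x': counts = {'z': 3, 'x': 3}
i=4, x='z': counts = {'z': 7, 'x': 3}
i=5, x='y': counts = {'z': 7, 'x': 3, 'y': 5}
i=6, x='y': counts = {'z': 7, 'x': 3, 'y': 11}
i=7, x='y': counts = {'z': 7, 'x': 3, 'y': 18}
i=8, x='z': counts = {'z': 15, 'x': 3, 'y': 18}
i=9, x='x': counts = {'z': 15, 'x': 12, 'y': 18}

{'z': 15, 'x': 12, 'y': 18}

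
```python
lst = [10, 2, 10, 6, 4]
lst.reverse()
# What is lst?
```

[4, 6, 10, 2, 10]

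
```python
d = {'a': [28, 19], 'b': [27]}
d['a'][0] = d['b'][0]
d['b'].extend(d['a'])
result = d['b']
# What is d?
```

After line 1: d = {'a': [28, 19], 'b': [27]}
After line 2 (a[0] = b[0] = 27): d = {'a': [27, 19], 'b': [27]}
After line 3 (b.extend(a) appends [27, 19]): d = {'a': [27, 19], 'b': [27, 27, 19]}
After line 4: result = d['b'] = [27, 27, 19]

{'a': [27, 19], 'b': [27, 27, 19]}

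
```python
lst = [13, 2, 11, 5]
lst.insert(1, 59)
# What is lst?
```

[13, 59, 2, 11, 5]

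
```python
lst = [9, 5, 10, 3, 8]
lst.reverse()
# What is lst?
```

[8, 3, 10, 5, 9]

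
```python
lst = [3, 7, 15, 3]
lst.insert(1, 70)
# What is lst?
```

[3, 70, 7, 15, 3]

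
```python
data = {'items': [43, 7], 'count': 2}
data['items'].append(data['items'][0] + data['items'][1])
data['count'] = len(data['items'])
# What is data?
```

After line 1: data = {'items': [43, 7], 'count': 2}
After line 2 (append 43 + 7 = 50): data = {'items': [43, 7, 50], 'count': 2}
After line 3 (count = len(items) = 3): data = {'items': [43, 7, 50], 'count': 3}

{'items': [43, 7, 50], 'count': 3}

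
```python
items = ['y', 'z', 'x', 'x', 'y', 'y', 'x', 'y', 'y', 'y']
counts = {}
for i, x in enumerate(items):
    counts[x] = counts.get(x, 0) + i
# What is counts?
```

Initial: counts = {}, items = ['y', 'z', 'x', 'x', 'y', 'y', 'x', 'y', 'y', 'y']
i=0, x='y': counts = {'y': 0}
i=1, x='z': counts = {'y': 0, 'z': 1}
i=2, x='x': counts = {'y': 0, 'z': 1, 'x': 2}
i=3, x='x': counts = {'y': 0, 'z': 1, 'x': 5}
i=4, x='y': counts = {'y': 4, 'z': 1, 'x': 5}
i=5, x='y': counts = {'y': 9, 'z': 1, 'x': 5}
i=6, x='x': counts = {'y': 9, 'z': 1, 'x': 11}
i=7, x='y': counts = {'y': 16, 'z': 1, 'x': 11}
i=8, x='y': counts = {'y': 24, 'z': 1, 'x': 11}
i=9, x='y': counts = {'y': 33, 'z': 1, 'x': 11}

{'y': 33, 'z': 1, 'x': 11}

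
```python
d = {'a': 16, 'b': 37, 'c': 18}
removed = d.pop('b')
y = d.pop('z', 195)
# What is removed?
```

After line 1: d = {'a': 16, 'b': 37, 'c': 18}
After line 2 (pop 'b' returns 37): d = {'a': 16, 'c': 18}, removed = 37
After line 3 (pop 'z' missing, returns default 195): d = {'a': 16, 'c': 18}, y = 195

37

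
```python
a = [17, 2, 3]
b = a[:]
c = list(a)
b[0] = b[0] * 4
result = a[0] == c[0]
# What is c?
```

After line 1: a = [17, 2, 3]
After line 2 (b = a[:], copy): a = [17, 2, 3], b = [17, 2, 3]
After line 3 (c = list(a) is a copy, new object): c = [17, 2, 3]
After line 4 (b[0] = 17 * 4 = 68; only b mutates (copy)): a = [17, 2, 3], b = [68, 2, 3], c = [17, 2, 3]
After line 5 (a[0] = 17, c[0] = 17; result = True)

[17, 2, 3]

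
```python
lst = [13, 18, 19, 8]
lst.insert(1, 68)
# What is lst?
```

[13, 68, 18, 19, 8]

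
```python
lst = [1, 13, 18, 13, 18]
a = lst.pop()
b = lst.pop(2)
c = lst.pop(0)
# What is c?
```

After line 1: lst = [1, 13, 18, 13, 18]
After line 2 (pop() -> a = 18): lst = [1, 13, 18, 13]
After line 3 (pop(2) -> b = 18): lst = [1, 13, 13]
After line 4 (pop(0) -> c = 1): lst = [13, 13]

1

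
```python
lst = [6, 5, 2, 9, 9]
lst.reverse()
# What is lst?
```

[9, 9, 2, 5, 6]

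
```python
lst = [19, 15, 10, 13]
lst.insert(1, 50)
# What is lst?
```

[19, 50, 15, 10, 13]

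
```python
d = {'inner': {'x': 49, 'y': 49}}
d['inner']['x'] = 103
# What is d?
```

After line 1: d = {'inner': {'x': 49, 'y': 49}}
After line 2 (inner x overwritten): d = {'inner': {'x': 103, 'y': 49}}

{'inner': {'x': 103, 'y': 49}}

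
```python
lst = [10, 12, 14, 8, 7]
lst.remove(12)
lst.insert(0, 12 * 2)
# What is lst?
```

After line 1: lst = [10, 12, 14, 8, 7]
After line 2 (remove first 12): lst = [10, 14, 8, 7]
After line 3 (insert 24 at index 0): lst = [24, 10, 14, 8, 7]

[24, 10, 14, 8, 7]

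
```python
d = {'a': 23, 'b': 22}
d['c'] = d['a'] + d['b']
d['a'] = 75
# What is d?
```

After line 1: d = {'a': 23, 'b': 22}
After line 2 (d['c'] = 23 + 22): d = {'a': 23, 'b': 22, 'c': 45}
After line 3: d = {'a': 75, 'b': 22, 'c': 45}

{'a': 75, 'b': 22, 'c': 45}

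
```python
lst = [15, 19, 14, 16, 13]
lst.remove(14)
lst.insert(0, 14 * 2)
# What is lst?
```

After line 1: lst = [15, 19, 14, 16, 13]
After line 2 (remove first 14): lst = [15, 19, 16, 13]
After line 3 (insert 28 at index 0): lst = [28, 15, 19, 16, 13]

[28, 15, 19, 16, 13]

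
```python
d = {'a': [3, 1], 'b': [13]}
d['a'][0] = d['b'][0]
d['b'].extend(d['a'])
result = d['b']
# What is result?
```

After line 1: d = {'a': [3, 1], 'b': [13]}
After line 2 (a[0] = b[0] = 13): d = {'a': [13, 1], 'b': [13]}
After line 3 (b.extend(a) appends [13, 1]): d = {'a': [13, 1], 'b': [13, 13, 1]}
After line 4: result = d['b'] = [13, 13, 1]

[13, 13, 1]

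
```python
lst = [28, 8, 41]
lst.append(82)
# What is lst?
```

[28, 8, 41, 82]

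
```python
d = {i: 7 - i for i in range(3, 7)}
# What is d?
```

{3: 4, 4: 3, 5: 2, 6: 1}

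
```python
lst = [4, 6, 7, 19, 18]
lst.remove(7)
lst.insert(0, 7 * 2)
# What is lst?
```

After line 1: lst = [4, 6, 7, 19, 18]
After line 2 (remove first 7): lst = [4, 6, 19, 18]
After line 3 (insert 14 at index 0): lst = [14, 4, 6, 19, 18]

[14, 4, 6, 19, 18]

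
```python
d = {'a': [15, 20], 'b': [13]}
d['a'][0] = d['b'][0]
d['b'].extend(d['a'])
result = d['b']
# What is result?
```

After line 1: d = {'a': [15, 20], 'b': [13]}
After line 2 (a[0] = b[0] = 13): d = {'a': [13, 20], 'b': [13]}
After line 3 (b.extend(a) appends [13, 20]): d = {'a': [13, 20], 'b': [13, 13, 20]}
After line 4: result = d['b'] = [13, 13, 20]

[13, 13, 20]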